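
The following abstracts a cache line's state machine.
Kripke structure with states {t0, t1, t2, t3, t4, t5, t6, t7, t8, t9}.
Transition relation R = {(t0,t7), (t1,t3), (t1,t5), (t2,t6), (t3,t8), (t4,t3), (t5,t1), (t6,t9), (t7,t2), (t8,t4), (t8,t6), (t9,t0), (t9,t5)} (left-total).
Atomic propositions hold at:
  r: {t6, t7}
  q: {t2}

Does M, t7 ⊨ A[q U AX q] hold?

Yes

Sat(AX q) = {s : every successor in {t2}} = {t7}
A[q U AX q]: least fixpoint, start Z0 = Sat(AX q) = {t7}, add states in Sat(q) with every successor in Z. Already a fixed point.
Sat(A[q U AX q]) = {t7}
t7 ∈ Sat(A[q U AX q]) = {t7}, so the formula holds at t7.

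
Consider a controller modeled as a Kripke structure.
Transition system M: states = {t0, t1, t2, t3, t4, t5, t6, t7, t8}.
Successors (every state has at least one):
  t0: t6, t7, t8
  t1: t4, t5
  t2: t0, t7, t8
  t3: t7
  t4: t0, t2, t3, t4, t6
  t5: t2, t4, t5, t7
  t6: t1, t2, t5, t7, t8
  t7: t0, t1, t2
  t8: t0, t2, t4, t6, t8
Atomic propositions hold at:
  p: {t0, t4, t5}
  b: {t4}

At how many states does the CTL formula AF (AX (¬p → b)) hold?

1

Sat(¬p) = {t1, t2, t3, t6, t7, t8}
Sat(¬p → b) = {t0, t4, t5}
Sat(AX (¬p → b)) = {s : every successor in {t0, t4, t5}} = {t1}
AF (AX (¬p → b)): least fixpoint, start Z0 = {t1}, add states with every successor in Z. Already a fixed point.
Sat(AF (AX (¬p → b))) = {t1}
|Sat(AF (AX (¬p → b)))| = |{t1}| = 1.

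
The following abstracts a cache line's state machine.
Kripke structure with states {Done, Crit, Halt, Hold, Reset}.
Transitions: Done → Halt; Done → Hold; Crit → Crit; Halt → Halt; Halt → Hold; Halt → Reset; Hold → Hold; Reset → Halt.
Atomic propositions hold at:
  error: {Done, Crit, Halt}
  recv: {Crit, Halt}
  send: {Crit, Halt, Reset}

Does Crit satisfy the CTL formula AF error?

Yes

AF error: least fixpoint, start Z0 = {Done, Crit, Halt}, add states with every successor in Z. Z1 = {Done, Crit, Halt, Reset}; fixed.
Sat(AF error) = {Done, Crit, Halt, Reset}
Crit ∈ Sat(AF error) = {Done, Crit, Halt, Reset}, so the formula holds at Crit.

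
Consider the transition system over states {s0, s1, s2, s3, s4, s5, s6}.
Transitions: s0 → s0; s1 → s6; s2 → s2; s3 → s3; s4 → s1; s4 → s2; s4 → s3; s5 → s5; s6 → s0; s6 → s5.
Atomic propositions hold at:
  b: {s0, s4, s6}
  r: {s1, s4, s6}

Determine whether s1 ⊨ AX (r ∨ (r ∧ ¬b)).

Yes

Sat(¬b) = {s1, s2, s3, s5}
Sat(r ∧ ¬b) = {s1}
Sat(r ∨ (r ∧ ¬b)) = {s1, s4, s6}
Sat(AX (r ∨ (r ∧ ¬b))) = {s : every successor in {s1, s4, s6}} = {s1}
s1 ∈ Sat(AX (r ∨ (r ∧ ¬b))) = {s1}, so the formula holds at s1.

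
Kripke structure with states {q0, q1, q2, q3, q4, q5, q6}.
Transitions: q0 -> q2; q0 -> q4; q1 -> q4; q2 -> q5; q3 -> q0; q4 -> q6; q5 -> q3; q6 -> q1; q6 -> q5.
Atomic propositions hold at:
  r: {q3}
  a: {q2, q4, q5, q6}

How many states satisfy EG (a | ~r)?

4

Sat(~r) = {q0, q1, q2, q4, q5, q6}
Sat(a | ~r) = {q0, q1, q2, q4, q5, q6}
EG (a | ~r): greatest fixpoint, start Z0 = {q0, q1, q2, q4, q5, q6}, keep only states in Sat with some successor in Z. Z1 = {q0, q1, q2, q4, q6}; Z2 = {q0, q1, q4, q6}; fixed.
Sat(EG (a | ~r)) = {q0, q1, q4, q6}
|Sat(EG (a | ~r))| = |{q0, q1, q4, q6}| = 4.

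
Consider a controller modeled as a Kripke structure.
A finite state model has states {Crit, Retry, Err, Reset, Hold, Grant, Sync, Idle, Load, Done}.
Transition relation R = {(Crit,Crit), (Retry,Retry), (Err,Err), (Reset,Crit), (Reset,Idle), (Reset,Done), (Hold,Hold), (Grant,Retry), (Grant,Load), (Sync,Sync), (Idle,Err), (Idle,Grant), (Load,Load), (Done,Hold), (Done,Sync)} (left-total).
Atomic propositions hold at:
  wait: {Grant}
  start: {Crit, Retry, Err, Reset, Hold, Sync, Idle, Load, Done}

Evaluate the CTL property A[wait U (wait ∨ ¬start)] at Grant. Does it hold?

Sat(¬start) = {Grant}
Sat(wait ∨ ¬start) = {Grant}
A[wait U (wait ∨ ¬start)]: least fixpoint, start Z0 = Sat((wait ∨ ¬start)) = {Grant}, add states in Sat(wait) with every successor in Z. Already a fixed point.
Sat(A[wait U (wait ∨ ¬start)]) = {Grant}
Grant ∈ Sat(A[wait U (wait ∨ ¬start)]) = {Grant}, so the formula holds at Grant.

Yes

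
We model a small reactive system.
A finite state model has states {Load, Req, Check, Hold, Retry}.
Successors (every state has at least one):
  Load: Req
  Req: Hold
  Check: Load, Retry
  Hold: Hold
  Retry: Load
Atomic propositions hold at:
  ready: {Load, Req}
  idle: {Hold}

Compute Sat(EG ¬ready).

Sat(¬ready) = {Check, Hold, Retry}
EG ¬ready: greatest fixpoint, start Z0 = {Check, Hold, Retry}, keep only states in Sat with some successor in Z. Z1 = {Check, Hold}; Z2 = {Hold}; fixed.
Sat(EG ¬ready) = {Hold}

{Hold}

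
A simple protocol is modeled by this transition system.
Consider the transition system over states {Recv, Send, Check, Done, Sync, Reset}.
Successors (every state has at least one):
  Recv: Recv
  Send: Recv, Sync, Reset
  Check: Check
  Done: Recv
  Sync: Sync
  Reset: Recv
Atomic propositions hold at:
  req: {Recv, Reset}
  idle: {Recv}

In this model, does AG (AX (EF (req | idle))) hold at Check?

No

Sat(req | idle) = {Recv, Reset}
EF (req | idle): least fixpoint, start Z0 = {Recv, Reset}, add states with some successor in Z. Z1 = {Recv, Send, Done, Reset}; fixed.
Sat(EF (req | idle)) = {Recv, Send, Done, Reset}
Sat(AX (EF (req | idle))) = {s : every successor in {Recv, Send, Done, Reset}} = {Recv, Done, Reset}
AG (AX (EF (req | idle))): greatest fixpoint, start Z0 = {Recv, Done, Reset}, keep only states in Sat with every successor in Z. Already a fixed point.
Sat(AG (AX (EF (req | idle)))) = {Recv, Done, Reset}
Check ∉ Sat(AG (AX (EF (req | idle)))) = {Recv, Done, Reset}, so the formula does not hold at Check.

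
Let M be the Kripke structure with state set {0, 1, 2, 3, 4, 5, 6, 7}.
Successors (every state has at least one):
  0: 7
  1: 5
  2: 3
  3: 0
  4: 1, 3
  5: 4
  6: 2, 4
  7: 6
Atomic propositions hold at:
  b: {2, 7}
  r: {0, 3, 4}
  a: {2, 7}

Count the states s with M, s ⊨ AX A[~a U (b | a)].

Sat(~a) = {0, 1, 3, 4, 5, 6}
Sat(b | a) = {2, 7}
A[~a U (b | a)]: least fixpoint, start Z0 = Sat((b | a)) = {2, 7}, add states in Sat(~a) with every successor in Z. Z1 = {0, 2, 7}; Z2 = {0, 2, 3, 7}; fixed.
Sat(A[~a U (b | a)]) = {0, 2, 3, 7}
Sat(AX A[~a U (b | a)]) = {s : every successor in {0, 2, 3, 7}} = {0, 2, 3}
|Sat(AX A[~a U (b | a)])| = |{0, 2, 3}| = 3.

3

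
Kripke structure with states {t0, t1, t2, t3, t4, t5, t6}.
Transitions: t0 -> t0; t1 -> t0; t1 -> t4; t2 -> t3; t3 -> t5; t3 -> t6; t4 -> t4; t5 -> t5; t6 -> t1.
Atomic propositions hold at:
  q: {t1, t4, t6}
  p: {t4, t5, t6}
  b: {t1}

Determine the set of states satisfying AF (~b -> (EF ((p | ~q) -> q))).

{t1, t2, t3, t4, t6}

Sat(~b) = {t0, t2, t3, t4, t5, t6}
Sat(~q) = {t0, t2, t3, t5}
Sat(p | ~q) = {t0, t2, t3, t4, t5, t6}
Sat((p | ~q) -> q) = {t1, t4, t6}
EF ((p | ~q) -> q): least fixpoint, start Z0 = {t1, t4, t6}, add states with some successor in Z. Z1 = {t1, t3, t4, t6}; Z2 = {t1, t2, t3, t4, t6}; fixed.
Sat(EF ((p | ~q) -> q)) = {t1, t2, t3, t4, t6}
Sat(~b -> (EF ((p | ~q) -> q))) = {t1, t2, t3, t4, t6}
AF (~b -> (EF ((p | ~q) -> q))): least fixpoint, start Z0 = {t1, t2, t3, t4, t6}, add states with every successor in Z. Already a fixed point.
Sat(AF (~b -> (EF ((p | ~q) -> q)))) = {t1, t2, t3, t4, t6}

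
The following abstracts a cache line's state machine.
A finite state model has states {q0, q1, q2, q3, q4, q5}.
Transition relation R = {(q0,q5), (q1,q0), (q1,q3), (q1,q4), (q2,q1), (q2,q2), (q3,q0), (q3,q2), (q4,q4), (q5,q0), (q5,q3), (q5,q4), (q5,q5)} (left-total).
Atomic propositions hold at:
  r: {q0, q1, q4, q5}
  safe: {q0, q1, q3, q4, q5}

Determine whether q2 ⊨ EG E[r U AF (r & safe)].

Sat(r & safe) = {q0, q1, q4, q5}
AF (r & safe): least fixpoint, start Z0 = {q0, q1, q4, q5}, add states with every successor in Z. Already a fixed point.
Sat(AF (r & safe)) = {q0, q1, q4, q5}
E[r U AF (r & safe)]: least fixpoint, start Z0 = Sat(AF (r & safe)) = {q0, q1, q4, q5}, add states in Sat(r) with some successor in Z. Already a fixed point.
Sat(E[r U AF (r & safe)]) = {q0, q1, q4, q5}
EG E[r U AF (r & safe)]: greatest fixpoint, start Z0 = {q0, q1, q4, q5}, keep only states in Sat with some successor in Z. Already a fixed point.
Sat(EG E[r U AF (r & safe)]) = {q0, q1, q4, q5}
q2 ∉ Sat(EG E[r U AF (r & safe)]) = {q0, q1, q4, q5}, so the formula does not hold at q2.

No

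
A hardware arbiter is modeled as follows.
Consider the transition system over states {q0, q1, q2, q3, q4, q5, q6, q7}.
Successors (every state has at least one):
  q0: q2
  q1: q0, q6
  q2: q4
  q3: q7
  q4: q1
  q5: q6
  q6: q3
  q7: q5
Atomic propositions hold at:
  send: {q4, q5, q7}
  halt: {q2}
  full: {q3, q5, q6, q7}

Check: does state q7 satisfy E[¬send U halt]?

Sat(¬send) = {q0, q1, q2, q3, q6}
E[¬send U halt]: least fixpoint, start Z0 = Sat(halt) = {q2}, add states in Sat(¬send) with some successor in Z. Z1 = {q0, q2}; Z2 = {q0, q1, q2}; fixed.
Sat(E[¬send U halt]) = {q0, q1, q2}
q7 ∉ Sat(E[¬send U halt]) = {q0, q1, q2}, so the formula does not hold at q7.

No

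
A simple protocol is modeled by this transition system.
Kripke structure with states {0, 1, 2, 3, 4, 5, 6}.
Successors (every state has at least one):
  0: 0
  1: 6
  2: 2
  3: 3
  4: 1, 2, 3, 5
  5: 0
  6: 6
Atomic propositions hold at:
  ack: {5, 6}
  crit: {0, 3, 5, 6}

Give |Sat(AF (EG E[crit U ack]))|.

2

E[crit U ack]: least fixpoint, start Z0 = Sat(ack) = {5, 6}, add states in Sat(crit) with some successor in Z. Already a fixed point.
Sat(E[crit U ack]) = {5, 6}
EG E[crit U ack]: greatest fixpoint, start Z0 = {5, 6}, keep only states in Sat with some successor in Z. Z1 = {6}; fixed.
Sat(EG E[crit U ack]) = {6}
AF (EG E[crit U ack]): least fixpoint, start Z0 = {6}, add states with every successor in Z. Z1 = {1, 6}; fixed.
Sat(AF (EG E[crit U ack])) = {1, 6}
|Sat(AF (EG E[crit U ack]))| = |{1, 6}| = 2.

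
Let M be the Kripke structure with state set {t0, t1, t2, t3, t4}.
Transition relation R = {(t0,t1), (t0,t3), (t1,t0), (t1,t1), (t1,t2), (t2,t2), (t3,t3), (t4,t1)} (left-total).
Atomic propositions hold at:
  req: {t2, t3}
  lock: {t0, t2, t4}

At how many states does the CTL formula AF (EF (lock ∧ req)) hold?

Sat(lock ∧ req) = {t2}
EF (lock ∧ req): least fixpoint, start Z0 = {t2}, add states with some successor in Z. Z1 = {t1, t2}; Z2 = {t0, t1, t2, t4}; fixed.
Sat(EF (lock ∧ req)) = {t0, t1, t2, t4}
AF (EF (lock ∧ req)): least fixpoint, start Z0 = {t0, t1, t2, t4}, add states with every successor in Z. Already a fixed point.
Sat(AF (EF (lock ∧ req))) = {t0, t1, t2, t4}
|Sat(AF (EF (lock ∧ req)))| = |{t0, t1, t2, t4}| = 4.

4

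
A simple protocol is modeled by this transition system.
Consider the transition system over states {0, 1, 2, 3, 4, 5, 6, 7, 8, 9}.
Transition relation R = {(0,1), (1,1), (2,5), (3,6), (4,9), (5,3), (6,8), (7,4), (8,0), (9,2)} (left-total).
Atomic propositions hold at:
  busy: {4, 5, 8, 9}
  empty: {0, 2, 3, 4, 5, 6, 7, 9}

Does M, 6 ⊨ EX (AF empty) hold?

Yes

AF empty: least fixpoint, start Z0 = {0, 2, 3, 4, 5, 6, 7, 9}, add states with every successor in Z. Z1 = {0, 2, 3, 4, 5, 6, 7, 8, 9}; fixed.
Sat(AF empty) = {0, 2, 3, 4, 5, 6, 7, 8, 9}
Sat(EX (AF empty)) = {s : some successor in {0, 2, 3, 4, 5, 6, 7, 8, 9}} = {2, 3, 4, 5, 6, 7, 8, 9}
6 ∈ Sat(EX (AF empty)) = {2, 3, 4, 5, 6, 7, 8, 9}, so the formula holds at 6.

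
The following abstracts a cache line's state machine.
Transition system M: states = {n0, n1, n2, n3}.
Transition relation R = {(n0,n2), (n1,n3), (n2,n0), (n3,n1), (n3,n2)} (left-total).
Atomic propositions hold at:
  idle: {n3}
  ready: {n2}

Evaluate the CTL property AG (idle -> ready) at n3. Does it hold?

No

Sat(idle -> ready) = {n0, n1, n2}
AG (idle -> ready): greatest fixpoint, start Z0 = {n0, n1, n2}, keep only states in Sat with every successor in Z. Z1 = {n0, n2}; fixed.
Sat(AG (idle -> ready)) = {n0, n2}
n3 ∉ Sat(AG (idle -> ready)) = {n0, n2}, so the formula does not hold at n3.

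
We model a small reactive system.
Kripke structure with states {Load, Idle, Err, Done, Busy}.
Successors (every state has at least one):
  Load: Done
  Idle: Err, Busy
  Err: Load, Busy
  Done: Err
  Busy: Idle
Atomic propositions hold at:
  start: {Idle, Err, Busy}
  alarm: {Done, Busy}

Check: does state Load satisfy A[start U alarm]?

A[start U alarm]: least fixpoint, start Z0 = Sat(alarm) = {Done, Busy}, add states in Sat(start) with every successor in Z. Already a fixed point.
Sat(A[start U alarm]) = {Done, Busy}
Load ∉ Sat(A[start U alarm]) = {Done, Busy}, so the formula does not hold at Load.

No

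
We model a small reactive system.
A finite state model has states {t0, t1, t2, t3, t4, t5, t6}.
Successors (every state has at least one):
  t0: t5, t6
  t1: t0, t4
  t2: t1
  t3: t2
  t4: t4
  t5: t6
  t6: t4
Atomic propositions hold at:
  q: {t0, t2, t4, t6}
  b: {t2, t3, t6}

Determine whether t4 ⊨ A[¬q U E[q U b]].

No

Sat(¬q) = {t1, t3, t5}
E[q U b]: least fixpoint, start Z0 = Sat(b) = {t2, t3, t6}, add states in Sat(q) with some successor in Z. Z1 = {t0, t2, t3, t6}; fixed.
Sat(E[q U b]) = {t0, t2, t3, t6}
A[¬q U E[q U b]]: least fixpoint, start Z0 = Sat(E[q U b]) = {t0, t2, t3, t6}, add states in Sat(¬q) with every successor in Z. Z1 = {t0, t2, t3, t5, t6}; fixed.
Sat(A[¬q U E[q U b]]) = {t0, t2, t3, t5, t6}
t4 ∉ Sat(A[¬q U E[q U b]]) = {t0, t2, t3, t5, t6}, so the formula does not hold at t4.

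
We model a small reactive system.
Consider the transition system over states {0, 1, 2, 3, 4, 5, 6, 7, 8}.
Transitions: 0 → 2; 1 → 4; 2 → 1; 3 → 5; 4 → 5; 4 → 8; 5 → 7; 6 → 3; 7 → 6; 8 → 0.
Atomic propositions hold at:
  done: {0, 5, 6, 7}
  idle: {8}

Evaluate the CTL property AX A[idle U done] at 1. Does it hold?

A[idle U done]: least fixpoint, start Z0 = Sat(done) = {0, 5, 6, 7}, add states in Sat(idle) with every successor in Z. Z1 = {0, 5, 6, 7, 8}; fixed.
Sat(A[idle U done]) = {0, 5, 6, 7, 8}
Sat(AX A[idle U done]) = {s : every successor in {0, 5, 6, 7, 8}} = {3, 4, 5, 7, 8}
1 ∉ Sat(AX A[idle U done]) = {3, 4, 5, 7, 8}, so the formula does not hold at 1.

No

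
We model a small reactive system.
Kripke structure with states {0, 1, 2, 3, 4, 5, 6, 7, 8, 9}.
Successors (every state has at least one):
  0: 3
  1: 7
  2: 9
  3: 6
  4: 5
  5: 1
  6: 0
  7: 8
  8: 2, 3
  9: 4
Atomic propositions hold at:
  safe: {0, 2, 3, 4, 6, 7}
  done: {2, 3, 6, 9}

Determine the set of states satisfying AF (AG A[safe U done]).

A[safe U done]: least fixpoint, start Z0 = Sat(done) = {2, 3, 6, 9}, add states in Sat(safe) with every successor in Z. Z1 = {0, 2, 3, 6, 9}; fixed.
Sat(A[safe U done]) = {0, 2, 3, 6, 9}
AG A[safe U done]: greatest fixpoint, start Z0 = {0, 2, 3, 6, 9}, keep only states in Sat with every successor in Z. Z1 = {0, 2, 3, 6}; Z2 = {0, 3, 6}; fixed.
Sat(AG A[safe U done]) = {0, 3, 6}
AF (AG A[safe U done]): least fixpoint, start Z0 = {0, 3, 6}, add states with every successor in Z. Already a fixed point.
Sat(AF (AG A[safe U done])) = {0, 3, 6}

{0, 3, 6}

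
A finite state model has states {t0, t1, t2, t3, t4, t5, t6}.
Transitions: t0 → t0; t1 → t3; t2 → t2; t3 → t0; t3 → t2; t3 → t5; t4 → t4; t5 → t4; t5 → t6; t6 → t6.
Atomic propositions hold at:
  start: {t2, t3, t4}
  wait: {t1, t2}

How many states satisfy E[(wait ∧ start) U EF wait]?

Sat(wait ∧ start) = {t2}
EF wait: least fixpoint, start Z0 = {t1, t2}, add states with some successor in Z. Z1 = {t1, t2, t3}; fixed.
Sat(EF wait) = {t1, t2, t3}
E[(wait ∧ start) U EF wait]: least fixpoint, start Z0 = Sat(EF wait) = {t1, t2, t3}, add states in Sat(wait ∧ start) with some successor in Z. Already a fixed point.
Sat(E[(wait ∧ start) U EF wait]) = {t1, t2, t3}
|Sat(E[(wait ∧ start) U EF wait])| = |{t1, t2, t3}| = 3.

3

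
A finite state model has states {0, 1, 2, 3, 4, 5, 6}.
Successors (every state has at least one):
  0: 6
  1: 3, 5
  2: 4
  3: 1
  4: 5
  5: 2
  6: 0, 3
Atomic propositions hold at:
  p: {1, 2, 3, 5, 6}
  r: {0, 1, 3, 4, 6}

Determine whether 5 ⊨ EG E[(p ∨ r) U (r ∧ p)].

Sat(p ∨ r) = {0, 1, 2, 3, 4, 5, 6}
Sat(r ∧ p) = {1, 3, 6}
E[(p ∨ r) U (r ∧ p)]: least fixpoint, start Z0 = Sat((r ∧ p)) = {1, 3, 6}, add states in Sat(p ∨ r) with some successor in Z. Z1 = {0, 1, 3, 6}; fixed.
Sat(E[(p ∨ r) U (r ∧ p)]) = {0, 1, 3, 6}
EG E[(p ∨ r) U (r ∧ p)]: greatest fixpoint, start Z0 = {0, 1, 3, 6}, keep only states in Sat with some successor in Z. Already a fixed point.
Sat(EG E[(p ∨ r) U (r ∧ p)]) = {0, 1, 3, 6}
5 ∉ Sat(EG E[(p ∨ r) U (r ∧ p)]) = {0, 1, 3, 6}, so the formula does not hold at 5.

No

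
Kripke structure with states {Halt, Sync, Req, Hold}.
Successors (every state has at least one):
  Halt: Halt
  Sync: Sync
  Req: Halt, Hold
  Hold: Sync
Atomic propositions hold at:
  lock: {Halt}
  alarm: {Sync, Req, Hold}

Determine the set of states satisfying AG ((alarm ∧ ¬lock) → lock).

Sat(¬lock) = {Sync, Req, Hold}
Sat(alarm ∧ ¬lock) = {Sync, Req, Hold}
Sat((alarm ∧ ¬lock) → lock) = {Halt}
AG ((alarm ∧ ¬lock) → lock): greatest fixpoint, start Z0 = {Halt}, keep only states in Sat with every successor in Z. Already a fixed point.
Sat(AG ((alarm ∧ ¬lock) → lock)) = {Halt}

{Halt}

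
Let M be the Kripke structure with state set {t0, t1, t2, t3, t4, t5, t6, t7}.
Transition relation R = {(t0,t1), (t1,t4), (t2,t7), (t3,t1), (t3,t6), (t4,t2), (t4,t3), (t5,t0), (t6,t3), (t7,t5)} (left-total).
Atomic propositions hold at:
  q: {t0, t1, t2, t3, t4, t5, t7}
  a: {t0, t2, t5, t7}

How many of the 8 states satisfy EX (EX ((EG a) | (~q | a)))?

5

EG a: greatest fixpoint, start Z0 = {t0, t2, t5, t7}, keep only states in Sat with some successor in Z. Z1 = {t2, t5, t7}; Z2 = {t2, t7}; Z3 = {t2}; Z4 = ∅; fixed.
Sat(EG a) = ∅
Sat(~q) = {t6}
Sat(~q | a) = {t0, t2, t5, t6, t7}
Sat((EG a) | (~q | a)) = {t0, t2, t5, t6, t7}
Sat(EX ((EG a) | (~q | a))) = {s : some successor in {t0, t2, t5, t6, t7}} = {t2, t3, t4, t5, t7}
Sat(EX (EX ((EG a) | (~q | a)))) = {s : some successor in {t2, t3, t4, t5, t7}} = {t1, t2, t4, t6, t7}
|Sat(EX (EX ((EG a) | (~q | a))))| = |{t1, t2, t4, t6, t7}| = 5.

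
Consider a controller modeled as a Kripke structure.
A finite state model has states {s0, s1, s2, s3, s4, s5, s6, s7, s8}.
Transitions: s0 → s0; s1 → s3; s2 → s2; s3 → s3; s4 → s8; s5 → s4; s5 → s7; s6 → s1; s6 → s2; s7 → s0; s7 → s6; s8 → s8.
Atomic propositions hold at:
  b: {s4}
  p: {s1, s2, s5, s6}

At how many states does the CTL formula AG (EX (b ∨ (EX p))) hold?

Sat(EX p) = {s : some successor in {s1, s2, s5, s6}} = {s2, s6, s7}
Sat(b ∨ (EX p)) = {s2, s4, s6, s7}
Sat(EX (b ∨ (EX p))) = {s : some successor in {s2, s4, s6, s7}} = {s2, s5, s6, s7}
AG (EX (b ∨ (EX p))): greatest fixpoint, start Z0 = {s2, s5, s6, s7}, keep only states in Sat with every successor in Z. Z1 = {s2}; fixed.
Sat(AG (EX (b ∨ (EX p)))) = {s2}
|Sat(AG (EX (b ∨ (EX p))))| = |{s2}| = 1.

1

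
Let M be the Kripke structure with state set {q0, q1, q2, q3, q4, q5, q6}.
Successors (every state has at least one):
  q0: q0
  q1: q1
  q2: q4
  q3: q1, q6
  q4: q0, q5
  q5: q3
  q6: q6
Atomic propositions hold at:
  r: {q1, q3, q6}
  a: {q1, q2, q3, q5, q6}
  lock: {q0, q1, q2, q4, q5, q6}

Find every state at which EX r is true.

Sat(EX r) = {s : some successor in {q1, q3, q6}} = {q1, q3, q5, q6}

{q1, q3, q5, q6}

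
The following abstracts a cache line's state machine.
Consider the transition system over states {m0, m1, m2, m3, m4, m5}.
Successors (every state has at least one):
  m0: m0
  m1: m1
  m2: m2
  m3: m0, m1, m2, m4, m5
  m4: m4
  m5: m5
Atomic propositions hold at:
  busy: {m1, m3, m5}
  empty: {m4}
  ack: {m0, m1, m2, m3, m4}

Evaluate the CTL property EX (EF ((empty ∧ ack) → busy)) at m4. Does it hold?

No

Sat(empty ∧ ack) = {m4}
Sat((empty ∧ ack) → busy) = {m0, m1, m2, m3, m5}
EF ((empty ∧ ack) → busy): least fixpoint, start Z0 = {m0, m1, m2, m3, m5}, add states with some successor in Z. Already a fixed point.
Sat(EF ((empty ∧ ack) → busy)) = {m0, m1, m2, m3, m5}
Sat(EX (EF ((empty ∧ ack) → busy))) = {s : some successor in {m0, m1, m2, m3, m5}} = {m0, m1, m2, m3, m5}
m4 ∉ Sat(EX (EF ((empty ∧ ack) → busy))) = {m0, m1, m2, m3, m5}, so the formula does not hold at m4.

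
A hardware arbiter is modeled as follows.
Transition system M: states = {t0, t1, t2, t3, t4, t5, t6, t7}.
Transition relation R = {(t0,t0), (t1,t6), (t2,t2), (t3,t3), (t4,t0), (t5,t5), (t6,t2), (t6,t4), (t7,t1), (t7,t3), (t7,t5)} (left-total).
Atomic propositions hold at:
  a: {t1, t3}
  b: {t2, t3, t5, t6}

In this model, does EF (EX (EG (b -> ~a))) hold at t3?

Sat(~a) = {t0, t2, t4, t5, t6, t7}
Sat(b -> ~a) = {t0, t1, t2, t4, t5, t6, t7}
EG (b -> ~a): greatest fixpoint, start Z0 = {t0, t1, t2, t4, t5, t6, t7}, keep only states in Sat with some successor in Z. Already a fixed point.
Sat(EG (b -> ~a)) = {t0, t1, t2, t4, t5, t6, t7}
Sat(EX (EG (b -> ~a))) = {s : some successor in {t0, t1, t2, t4, t5, t6, t7}} = {t0, t1, t2, t4, t5, t6, t7}
EF (EX (EG (b -> ~a))): least fixpoint, start Z0 = {t0, t1, t2, t4, t5, t6, t7}, add states with some successor in Z. Already a fixed point.
Sat(EF (EX (EG (b -> ~a)))) = {t0, t1, t2, t4, t5, t6, t7}
t3 ∉ Sat(EF (EX (EG (b -> ~a)))) = {t0, t1, t2, t4, t5, t6, t7}, so the formula does not hold at t3.

No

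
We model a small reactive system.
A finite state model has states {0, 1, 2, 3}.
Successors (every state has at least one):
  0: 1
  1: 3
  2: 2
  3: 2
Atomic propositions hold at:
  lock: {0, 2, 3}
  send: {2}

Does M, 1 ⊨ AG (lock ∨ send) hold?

Sat(lock ∨ send) = {0, 2, 3}
AG (lock ∨ send): greatest fixpoint, start Z0 = {0, 2, 3}, keep only states in Sat with every successor in Z. Z1 = {2, 3}; fixed.
Sat(AG (lock ∨ send)) = {2, 3}
1 ∉ Sat(AG (lock ∨ send)) = {2, 3}, so the formula does not hold at 1.

No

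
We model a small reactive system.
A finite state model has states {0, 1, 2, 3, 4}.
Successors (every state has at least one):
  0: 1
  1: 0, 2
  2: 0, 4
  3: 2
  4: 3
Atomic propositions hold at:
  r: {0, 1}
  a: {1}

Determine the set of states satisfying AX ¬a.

{1, 2, 3, 4}

Sat(¬a) = {0, 2, 3, 4}
Sat(AX ¬a) = {s : every successor in {0, 2, 3, 4}} = {1, 2, 3, 4}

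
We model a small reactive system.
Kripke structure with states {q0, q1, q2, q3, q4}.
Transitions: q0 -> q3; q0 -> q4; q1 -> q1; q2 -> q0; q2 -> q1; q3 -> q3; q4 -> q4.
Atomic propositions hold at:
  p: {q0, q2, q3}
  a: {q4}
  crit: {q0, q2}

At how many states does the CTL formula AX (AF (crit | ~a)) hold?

3

Sat(~a) = {q0, q1, q2, q3}
Sat(crit | ~a) = {q0, q1, q2, q3}
AF (crit | ~a): least fixpoint, start Z0 = {q0, q1, q2, q3}, add states with every successor in Z. Already a fixed point.
Sat(AF (crit | ~a)) = {q0, q1, q2, q3}
Sat(AX (AF (crit | ~a))) = {s : every successor in {q0, q1, q2, q3}} = {q1, q2, q3}
|Sat(AX (AF (crit | ~a)))| = |{q1, q2, q3}| = 3.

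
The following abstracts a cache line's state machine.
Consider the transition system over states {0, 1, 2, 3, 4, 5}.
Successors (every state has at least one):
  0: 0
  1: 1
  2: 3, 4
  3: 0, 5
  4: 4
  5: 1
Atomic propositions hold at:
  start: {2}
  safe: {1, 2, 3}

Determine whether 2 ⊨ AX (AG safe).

AG safe: greatest fixpoint, start Z0 = {1, 2, 3}, keep only states in Sat with every successor in Z. Z1 = {1}; fixed.
Sat(AG safe) = {1}
Sat(AX (AG safe)) = {s : every successor in {1}} = {1, 5}
2 ∉ Sat(AX (AG safe)) = {1, 5}, so the formula does not hold at 2.

No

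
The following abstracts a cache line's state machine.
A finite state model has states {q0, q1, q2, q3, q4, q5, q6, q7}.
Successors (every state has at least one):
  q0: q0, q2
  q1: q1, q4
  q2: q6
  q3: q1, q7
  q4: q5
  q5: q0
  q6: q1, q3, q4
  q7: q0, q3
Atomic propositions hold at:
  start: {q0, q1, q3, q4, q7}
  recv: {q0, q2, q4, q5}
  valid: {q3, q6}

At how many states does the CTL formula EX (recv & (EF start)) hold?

EF start: least fixpoint, start Z0 = {q0, q1, q3, q4, q7}, add states with some successor in Z. Z1 = {q0, q1, q3, q4, q5, q6, q7}; Z2 = {q0, q1, q2, q3, q4, q5, q6, q7}; fixed.
Sat(EF start) = {q0, q1, q2, q3, q4, q5, q6, q7}
Sat(recv & (EF start)) = {q0, q2, q4, q5}
Sat(EX (recv & (EF start))) = {s : some successor in {q0, q2, q4, q5}} = {q0, q1, q4, q5, q6, q7}
|Sat(EX (recv & (EF start)))| = |{q0, q1, q4, q5, q6, q7}| = 6.

6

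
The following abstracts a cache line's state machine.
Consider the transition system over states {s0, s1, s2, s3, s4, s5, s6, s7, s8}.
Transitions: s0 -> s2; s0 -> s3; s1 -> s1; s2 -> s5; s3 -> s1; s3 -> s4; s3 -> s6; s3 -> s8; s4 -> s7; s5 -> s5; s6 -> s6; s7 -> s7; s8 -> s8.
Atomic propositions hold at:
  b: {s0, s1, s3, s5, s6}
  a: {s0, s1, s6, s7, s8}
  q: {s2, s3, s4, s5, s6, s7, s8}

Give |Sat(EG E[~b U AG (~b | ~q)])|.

4

Sat(~b) = {s2, s4, s7, s8}
Sat(~q) = {s0, s1}
Sat(~b | ~q) = {s0, s1, s2, s4, s7, s8}
AG (~b | ~q): greatest fixpoint, start Z0 = {s0, s1, s2, s4, s7, s8}, keep only states in Sat with every successor in Z. Z1 = {s1, s4, s7, s8}; fixed.
Sat(AG (~b | ~q)) = {s1, s4, s7, s8}
E[~b U AG (~b | ~q)]: least fixpoint, start Z0 = Sat(AG (~b | ~q)) = {s1, s4, s7, s8}, add states in Sat(~b) with some successor in Z. Already a fixed point.
Sat(E[~b U AG (~b | ~q)]) = {s1, s4, s7, s8}
EG E[~b U AG (~b | ~q)]: greatest fixpoint, start Z0 = {s1, s4, s7, s8}, keep only states in Sat with some successor in Z. Already a fixed point.
Sat(EG E[~b U AG (~b | ~q)]) = {s1, s4, s7, s8}
|Sat(EG E[~b U AG (~b | ~q)])| = |{s1, s4, s7, s8}| = 4.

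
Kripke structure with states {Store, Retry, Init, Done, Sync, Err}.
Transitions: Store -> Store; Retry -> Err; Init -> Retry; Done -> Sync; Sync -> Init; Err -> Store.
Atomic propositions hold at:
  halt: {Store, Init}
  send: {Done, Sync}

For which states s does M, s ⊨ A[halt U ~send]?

{Store, Retry, Init, Err}

Sat(~send) = {Store, Retry, Init, Err}
A[halt U ~send]: least fixpoint, start Z0 = Sat(~send) = {Store, Retry, Init, Err}, add states in Sat(halt) with every successor in Z. Already a fixed point.
Sat(A[halt U ~send]) = {Store, Retry, Init, Err}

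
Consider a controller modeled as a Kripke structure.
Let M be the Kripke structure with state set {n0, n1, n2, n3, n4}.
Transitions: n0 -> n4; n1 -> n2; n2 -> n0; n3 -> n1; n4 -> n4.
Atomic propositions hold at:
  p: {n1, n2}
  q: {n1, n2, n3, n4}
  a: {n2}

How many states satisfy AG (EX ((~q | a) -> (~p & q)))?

2

Sat(~q) = {n0}
Sat(~q | a) = {n0, n2}
Sat(~p) = {n0, n3, n4}
Sat(~p & q) = {n3, n4}
Sat((~q | a) -> (~p & q)) = {n1, n3, n4}
Sat(EX ((~q | a) -> (~p & q))) = {s : some successor in {n1, n3, n4}} = {n0, n3, n4}
AG (EX ((~q | a) -> (~p & q))): greatest fixpoint, start Z0 = {n0, n3, n4}, keep only states in Sat with every successor in Z. Z1 = {n0, n4}; fixed.
Sat(AG (EX ((~q | a) -> (~p & q)))) = {n0, n4}
|Sat(AG (EX ((~q | a) -> (~p & q))))| = |{n0, n4}| = 2.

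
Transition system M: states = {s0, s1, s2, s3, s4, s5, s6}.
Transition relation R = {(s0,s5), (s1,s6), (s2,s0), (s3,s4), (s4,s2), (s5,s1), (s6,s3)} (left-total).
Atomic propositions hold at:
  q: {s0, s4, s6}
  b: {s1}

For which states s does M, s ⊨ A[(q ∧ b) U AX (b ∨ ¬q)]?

{s0, s4, s5, s6}

Sat(q ∧ b) = ∅
Sat(¬q) = {s1, s2, s3, s5}
Sat(b ∨ ¬q) = {s1, s2, s3, s5}
Sat(AX (b ∨ ¬q)) = {s : every successor in {s1, s2, s3, s5}} = {s0, s4, s5, s6}
A[(q ∧ b) U AX (b ∨ ¬q)]: least fixpoint, start Z0 = Sat(AX (b ∨ ¬q)) = {s0, s4, s5, s6}, add states in Sat(q ∧ b) with every successor in Z. Already a fixed point.
Sat(A[(q ∧ b) U AX (b ∨ ¬q)]) = {s0, s4, s5, s6}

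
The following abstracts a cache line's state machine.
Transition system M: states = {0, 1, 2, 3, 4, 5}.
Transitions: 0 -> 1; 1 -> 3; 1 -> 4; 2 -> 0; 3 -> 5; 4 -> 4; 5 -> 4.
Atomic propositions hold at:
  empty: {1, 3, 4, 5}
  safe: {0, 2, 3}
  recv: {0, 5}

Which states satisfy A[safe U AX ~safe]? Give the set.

{0, 2, 3, 4, 5}

Sat(~safe) = {1, 4, 5}
Sat(AX ~safe) = {s : every successor in {1, 4, 5}} = {0, 3, 4, 5}
A[safe U AX ~safe]: least fixpoint, start Z0 = Sat(AX ~safe) = {0, 3, 4, 5}, add states in Sat(safe) with every successor in Z. Z1 = {0, 2, 3, 4, 5}; fixed.
Sat(A[safe U AX ~safe]) = {0, 2, 3, 4, 5}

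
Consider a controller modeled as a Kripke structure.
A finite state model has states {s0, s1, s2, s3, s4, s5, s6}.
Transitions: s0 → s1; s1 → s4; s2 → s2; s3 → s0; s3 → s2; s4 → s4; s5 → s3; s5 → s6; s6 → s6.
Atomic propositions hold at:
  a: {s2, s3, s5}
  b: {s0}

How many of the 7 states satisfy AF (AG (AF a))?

AF a: least fixpoint, start Z0 = {s2, s3, s5}, add states with every successor in Z. Already a fixed point.
Sat(AF a) = {s2, s3, s5}
AG (AF a): greatest fixpoint, start Z0 = {s2, s3, s5}, keep only states in Sat with every successor in Z. Z1 = {s2}; fixed.
Sat(AG (AF a)) = {s2}
AF (AG (AF a)): least fixpoint, start Z0 = {s2}, add states with every successor in Z. Already a fixed point.
Sat(AF (AG (AF a))) = {s2}
|Sat(AF (AG (AF a)))| = |{s2}| = 1.

1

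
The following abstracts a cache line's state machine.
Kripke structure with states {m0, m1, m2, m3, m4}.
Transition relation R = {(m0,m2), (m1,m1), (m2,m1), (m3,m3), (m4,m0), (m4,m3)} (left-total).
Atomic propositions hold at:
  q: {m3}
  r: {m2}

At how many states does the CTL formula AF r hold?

AF r: least fixpoint, start Z0 = {m2}, add states with every successor in Z. Z1 = {m0, m2}; fixed.
Sat(AF r) = {m0, m2}
|Sat(AF r)| = |{m0, m2}| = 2.

2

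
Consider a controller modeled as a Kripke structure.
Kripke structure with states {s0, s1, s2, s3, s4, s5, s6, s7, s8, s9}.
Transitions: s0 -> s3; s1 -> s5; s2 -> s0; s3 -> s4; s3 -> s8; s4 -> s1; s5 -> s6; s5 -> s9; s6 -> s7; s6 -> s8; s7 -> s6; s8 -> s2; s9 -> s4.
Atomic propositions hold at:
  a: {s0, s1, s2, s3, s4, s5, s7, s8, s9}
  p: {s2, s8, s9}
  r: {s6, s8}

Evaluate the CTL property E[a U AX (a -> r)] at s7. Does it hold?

Yes

Sat(a -> r) = {s6, s8}
Sat(AX (a -> r)) = {s : every successor in {s6, s8}} = {s7}
E[a U AX (a -> r)]: least fixpoint, start Z0 = Sat(AX (a -> r)) = {s7}, add states in Sat(a) with some successor in Z. Already a fixed point.
Sat(E[a U AX (a -> r)]) = {s7}
s7 ∈ Sat(E[a U AX (a -> r)]) = {s7}, so the formula holds at s7.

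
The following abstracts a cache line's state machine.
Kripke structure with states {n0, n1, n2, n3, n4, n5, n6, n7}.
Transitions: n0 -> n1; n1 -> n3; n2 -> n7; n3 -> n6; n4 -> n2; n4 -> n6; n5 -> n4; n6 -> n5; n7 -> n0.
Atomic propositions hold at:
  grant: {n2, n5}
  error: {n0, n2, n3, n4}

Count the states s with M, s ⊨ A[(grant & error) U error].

4

Sat(grant & error) = {n2}
A[(grant & error) U error]: least fixpoint, start Z0 = Sat(error) = {n0, n2, n3, n4}, add states in Sat(grant & error) with every successor in Z. Already a fixed point.
Sat(A[(grant & error) U error]) = {n0, n2, n3, n4}
|Sat(A[(grant & error) U error])| = |{n0, n2, n3, n4}| = 4.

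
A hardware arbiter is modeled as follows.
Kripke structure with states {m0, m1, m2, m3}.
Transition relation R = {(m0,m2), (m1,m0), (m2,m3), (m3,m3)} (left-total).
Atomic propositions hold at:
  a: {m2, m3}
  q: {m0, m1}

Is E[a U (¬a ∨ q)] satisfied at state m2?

No

Sat(¬a) = {m0, m1}
Sat(¬a ∨ q) = {m0, m1}
E[a U (¬a ∨ q)]: least fixpoint, start Z0 = Sat((¬a ∨ q)) = {m0, m1}, add states in Sat(a) with some successor in Z. Already a fixed point.
Sat(E[a U (¬a ∨ q)]) = {m0, m1}
m2 ∉ Sat(E[a U (¬a ∨ q)]) = {m0, m1}, so the formula does not hold at m2.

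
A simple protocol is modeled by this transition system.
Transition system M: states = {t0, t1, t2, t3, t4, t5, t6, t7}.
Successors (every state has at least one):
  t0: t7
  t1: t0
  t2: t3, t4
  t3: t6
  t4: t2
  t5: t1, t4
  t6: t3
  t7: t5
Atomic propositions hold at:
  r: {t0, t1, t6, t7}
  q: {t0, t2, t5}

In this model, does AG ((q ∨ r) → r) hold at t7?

No

Sat(q ∨ r) = {t0, t1, t2, t5, t6, t7}
Sat((q ∨ r) → r) = {t0, t1, t3, t4, t6, t7}
AG ((q ∨ r) → r): greatest fixpoint, start Z0 = {t0, t1, t3, t4, t6, t7}, keep only states in Sat with every successor in Z. Z1 = {t0, t1, t3, t6}; Z2 = {t1, t3, t6}; Z3 = {t3, t6}; fixed.
Sat(AG ((q ∨ r) → r)) = {t3, t6}
t7 ∉ Sat(AG ((q ∨ r) → r)) = {t3, t6}, so the formula does not hold at t7.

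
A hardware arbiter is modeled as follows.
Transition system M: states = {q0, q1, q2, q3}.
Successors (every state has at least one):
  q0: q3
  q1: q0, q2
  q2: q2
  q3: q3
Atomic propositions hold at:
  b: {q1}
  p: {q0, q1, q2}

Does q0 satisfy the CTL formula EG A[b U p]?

A[b U p]: least fixpoint, start Z0 = Sat(p) = {q0, q1, q2}, add states in Sat(b) with every successor in Z. Already a fixed point.
Sat(A[b U p]) = {q0, q1, q2}
EG A[b U p]: greatest fixpoint, start Z0 = {q0, q1, q2}, keep only states in Sat with some successor in Z. Z1 = {q1, q2}; fixed.
Sat(EG A[b U p]) = {q1, q2}
q0 ∉ Sat(EG A[b U p]) = {q1, q2}, so the formula does not hold at q0.

No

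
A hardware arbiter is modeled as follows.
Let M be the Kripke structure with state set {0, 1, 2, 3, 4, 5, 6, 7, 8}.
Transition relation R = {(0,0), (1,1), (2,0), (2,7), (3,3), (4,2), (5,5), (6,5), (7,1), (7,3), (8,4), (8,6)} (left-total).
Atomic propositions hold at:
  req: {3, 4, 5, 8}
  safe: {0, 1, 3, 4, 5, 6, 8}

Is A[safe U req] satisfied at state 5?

Yes

A[safe U req]: least fixpoint, start Z0 = Sat(req) = {3, 4, 5, 8}, add states in Sat(safe) with every successor in Z. Z1 = {3, 4, 5, 6, 8}; fixed.
Sat(A[safe U req]) = {3, 4, 5, 6, 8}
5 ∈ Sat(A[safe U req]) = {3, 4, 5, 6, 8}, so the formula holds at 5.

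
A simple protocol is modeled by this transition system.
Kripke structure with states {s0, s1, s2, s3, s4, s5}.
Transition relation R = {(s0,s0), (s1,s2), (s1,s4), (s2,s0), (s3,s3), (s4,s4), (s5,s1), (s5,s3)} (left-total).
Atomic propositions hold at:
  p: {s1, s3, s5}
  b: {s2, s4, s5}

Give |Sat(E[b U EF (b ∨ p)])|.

5

Sat(b ∨ p) = {s1, s2, s3, s4, s5}
EF (b ∨ p): least fixpoint, start Z0 = {s1, s2, s3, s4, s5}, add states with some successor in Z. Already a fixed point.
Sat(EF (b ∨ p)) = {s1, s2, s3, s4, s5}
E[b U EF (b ∨ p)]: least fixpoint, start Z0 = Sat(EF (b ∨ p)) = {s1, s2, s3, s4, s5}, add states in Sat(b) with some successor in Z. Already a fixed point.
Sat(E[b U EF (b ∨ p)]) = {s1, s2, s3, s4, s5}
|Sat(E[b U EF (b ∨ p)])| = |{s1, s2, s3, s4, s5}| = 5.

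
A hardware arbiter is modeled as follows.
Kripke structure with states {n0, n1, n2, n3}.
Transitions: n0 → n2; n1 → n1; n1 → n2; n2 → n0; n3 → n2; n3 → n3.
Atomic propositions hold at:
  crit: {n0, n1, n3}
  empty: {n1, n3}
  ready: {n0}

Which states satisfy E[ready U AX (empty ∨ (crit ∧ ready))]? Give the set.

Sat(crit ∧ ready) = {n0}
Sat(empty ∨ (crit ∧ ready)) = {n0, n1, n3}
Sat(AX (empty ∨ (crit ∧ ready))) = {s : every successor in {n0, n1, n3}} = {n2}
E[ready U AX (empty ∨ (crit ∧ ready))]: least fixpoint, start Z0 = Sat(AX (empty ∨ (crit ∧ ready))) = {n2}, add states in Sat(ready) with some successor in Z. Z1 = {n0, n2}; fixed.
Sat(E[ready U AX (empty ∨ (crit ∧ ready))]) = {n0, n2}

{n0, n2}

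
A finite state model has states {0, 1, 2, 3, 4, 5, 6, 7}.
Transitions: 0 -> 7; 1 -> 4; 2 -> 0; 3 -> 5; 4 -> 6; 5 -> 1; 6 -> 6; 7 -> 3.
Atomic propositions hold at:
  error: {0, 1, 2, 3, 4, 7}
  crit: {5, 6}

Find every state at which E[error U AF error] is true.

AF error: least fixpoint, start Z0 = {0, 1, 2, 3, 4, 7}, add states with every successor in Z. Z1 = {0, 1, 2, 3, 4, 5, 7}; fixed.
Sat(AF error) = {0, 1, 2, 3, 4, 5, 7}
E[error U AF error]: least fixpoint, start Z0 = Sat(AF error) = {0, 1, 2, 3, 4, 5, 7}, add states in Sat(error) with some successor in Z. Already a fixed point.
Sat(E[error U AF error]) = {0, 1, 2, 3, 4, 5, 7}

{0, 1, 2, 3, 4, 5, 7}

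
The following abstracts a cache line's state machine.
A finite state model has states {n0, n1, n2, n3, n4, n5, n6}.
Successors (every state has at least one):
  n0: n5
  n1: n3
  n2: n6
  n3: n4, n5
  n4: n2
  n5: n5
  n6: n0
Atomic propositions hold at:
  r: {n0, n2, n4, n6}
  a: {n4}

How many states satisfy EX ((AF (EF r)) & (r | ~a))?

5

EF r: least fixpoint, start Z0 = {n0, n2, n4, n6}, add states with some successor in Z. Z1 = {n0, n2, n3, n4, n6}; Z2 = {n0, n1, n2, n3, n4, n6}; fixed.
Sat(EF r) = {n0, n1, n2, n3, n4, n6}
AF (EF r): least fixpoint, start Z0 = {n0, n1, n2, n3, n4, n6}, add states with every successor in Z. Already a fixed point.
Sat(AF (EF r)) = {n0, n1, n2, n3, n4, n6}
Sat(~a) = {n0, n1, n2, n3, n5, n6}
Sat(r | ~a) = {n0, n1, n2, n3, n4, n5, n6}
Sat((AF (EF r)) & (r | ~a)) = {n0, n1, n2, n3, n4, n6}
Sat(EX ((AF (EF r)) & (r | ~a))) = {s : some successor in {n0, n1, n2, n3, n4, n6}} = {n1, n2, n3, n4, n6}
|Sat(EX ((AF (EF r)) & (r | ~a)))| = |{n1, n2, n3, n4, n6}| = 5.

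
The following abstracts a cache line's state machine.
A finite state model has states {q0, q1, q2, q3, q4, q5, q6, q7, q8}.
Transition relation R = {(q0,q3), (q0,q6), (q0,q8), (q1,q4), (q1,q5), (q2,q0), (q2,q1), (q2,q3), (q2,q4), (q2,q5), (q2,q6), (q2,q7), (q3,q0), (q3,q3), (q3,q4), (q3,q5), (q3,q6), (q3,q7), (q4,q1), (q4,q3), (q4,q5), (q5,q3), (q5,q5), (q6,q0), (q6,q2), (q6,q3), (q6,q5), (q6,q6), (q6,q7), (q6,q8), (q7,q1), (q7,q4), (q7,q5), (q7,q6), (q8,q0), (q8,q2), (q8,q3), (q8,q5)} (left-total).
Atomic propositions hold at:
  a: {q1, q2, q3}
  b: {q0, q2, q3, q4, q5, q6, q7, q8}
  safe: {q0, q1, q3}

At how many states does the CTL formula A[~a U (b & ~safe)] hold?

6

Sat(~a) = {q0, q4, q5, q6, q7, q8}
Sat(~safe) = {q2, q4, q5, q6, q7, q8}
Sat(b & ~safe) = {q2, q4, q5, q6, q7, q8}
A[~a U (b & ~safe)]: least fixpoint, start Z0 = Sat((b & ~safe)) = {q2, q4, q5, q6, q7, q8}, add states in Sat(~a) with every successor in Z. Already a fixed point.
Sat(A[~a U (b & ~safe)]) = {q2, q4, q5, q6, q7, q8}
|Sat(A[~a U (b & ~safe)])| = |{q2, q4, q5, q6, q7, q8}| = 6.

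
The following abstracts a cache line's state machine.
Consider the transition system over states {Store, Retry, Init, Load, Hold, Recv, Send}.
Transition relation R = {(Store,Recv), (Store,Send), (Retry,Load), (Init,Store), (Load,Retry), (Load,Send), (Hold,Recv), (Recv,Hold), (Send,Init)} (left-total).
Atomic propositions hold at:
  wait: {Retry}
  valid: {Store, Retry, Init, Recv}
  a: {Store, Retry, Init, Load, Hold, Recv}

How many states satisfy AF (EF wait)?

2

EF wait: least fixpoint, start Z0 = {Retry}, add states with some successor in Z. Z1 = {Retry, Load}; fixed.
Sat(EF wait) = {Retry, Load}
AF (EF wait): least fixpoint, start Z0 = {Retry, Load}, add states with every successor in Z. Already a fixed point.
Sat(AF (EF wait)) = {Retry, Load}
|Sat(AF (EF wait))| = |{Retry, Load}| = 2.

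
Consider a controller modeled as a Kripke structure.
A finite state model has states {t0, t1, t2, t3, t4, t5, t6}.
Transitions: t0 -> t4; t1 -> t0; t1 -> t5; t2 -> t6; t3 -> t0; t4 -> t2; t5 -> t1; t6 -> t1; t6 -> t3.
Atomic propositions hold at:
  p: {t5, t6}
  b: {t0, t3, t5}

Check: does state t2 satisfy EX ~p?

No

Sat(~p) = {t0, t1, t2, t3, t4}
Sat(EX ~p) = {s : some successor in {t0, t1, t2, t3, t4}} = {t0, t1, t3, t4, t5, t6}
t2 ∉ Sat(EX ~p) = {t0, t1, t3, t4, t5, t6}, so the formula does not hold at t2.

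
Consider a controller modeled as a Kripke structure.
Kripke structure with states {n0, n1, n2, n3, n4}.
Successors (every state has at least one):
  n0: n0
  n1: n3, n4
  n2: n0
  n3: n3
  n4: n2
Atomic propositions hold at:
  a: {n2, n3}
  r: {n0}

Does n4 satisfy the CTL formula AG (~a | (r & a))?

No

Sat(~a) = {n0, n1, n4}
Sat(r & a) = ∅
Sat(~a | (r & a)) = {n0, n1, n4}
AG (~a | (r & a)): greatest fixpoint, start Z0 = {n0, n1, n4}, keep only states in Sat with every successor in Z. Z1 = {n0}; fixed.
Sat(AG (~a | (r & a))) = {n0}
n4 ∉ Sat(AG (~a | (r & a))) = {n0}, so the formula does not hold at n4.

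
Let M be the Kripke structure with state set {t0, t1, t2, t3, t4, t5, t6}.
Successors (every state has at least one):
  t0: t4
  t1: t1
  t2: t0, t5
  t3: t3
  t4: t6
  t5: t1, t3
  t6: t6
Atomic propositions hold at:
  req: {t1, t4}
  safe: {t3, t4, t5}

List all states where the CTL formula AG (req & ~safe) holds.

Sat(~safe) = {t0, t1, t2, t6}
Sat(req & ~safe) = {t1}
AG (req & ~safe): greatest fixpoint, start Z0 = {t1}, keep only states in Sat with every successor in Z. Already a fixed point.
Sat(AG (req & ~safe)) = {t1}

{t1}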